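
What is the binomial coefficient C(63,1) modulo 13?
11

Using Lucas' theorem:
Write n=63 and k=1 in base 13:
n in base 13: [4, 11]
k in base 13: [0, 1]
C(63,1) mod 13 = ∏ C(n_i, k_i) mod 13
Digit binomials (mod 13): C(4,0) = 1; C(11,1) = 11
Product: 1 × 11 = 11 ≡ 11 (mod 13)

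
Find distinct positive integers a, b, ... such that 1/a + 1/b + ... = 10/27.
1/3 + 1/27

Greedy algorithm:
10/27: ceiling(27/10) = 3, use 1/3
1/27: ceiling(27/1) = 27, use 1/27
Result: 10/27 = 1/3 + 1/27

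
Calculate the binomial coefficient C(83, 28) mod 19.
0

Using Lucas' theorem:
Write n=83 and k=28 in base 19:
n in base 19: [4, 7]
k in base 19: [1, 9]
C(83,28) mod 19 = ∏ C(n_i, k_i) mod 19
Digit binomials (mod 19): C(4,1) = 4; C(7,9) = 0 (k_i > n_i)
Product: 4 × 0 = 0 ≡ 0 (mod 19)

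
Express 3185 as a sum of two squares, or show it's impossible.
7² + 56² (a=7, b=56)

Factorization: 3185 = 5 × 7^2 × 13
By Fermat: n is sum of two squares iff every prime p ≡ 3 (mod 4) appears to even power.
All primes ≡ 3 (mod 4) appear to even power.
Search a = 0, 1, 2, … for 3185 - a² a perfect square: first hit at a = 7: 3185 - 49 = 3136 = 56².
3185 = 7² + 56² = 49 + 3136 ✓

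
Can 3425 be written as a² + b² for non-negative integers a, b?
17² + 56² (a=17, b=56)

Factorization: 3425 = 5^2 × 137
By Fermat: n is sum of two squares iff every prime p ≡ 3 (mod 4) appears to even power.
All primes ≡ 3 (mod 4) appear to even power.
Search a = 0, 1, 2, … for 3425 - a² a perfect square: first hit at a = 17: 3425 - 289 = 3136 = 56².
3425 = 17² + 56² = 289 + 3136 ✓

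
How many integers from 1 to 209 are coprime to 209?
180

209 = 11 × 19
φ(n) = n × ∏(1 - 1/p) for each prime p dividing n
φ(209) = 209 × (1 - 1/11) × (1 - 1/19) = 180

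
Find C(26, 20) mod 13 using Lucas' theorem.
0

Using Lucas' theorem:
Write n=26 and k=20 in base 13:
n in base 13: [2, 0]
k in base 13: [1, 7]
C(26,20) mod 13 = ∏ C(n_i, k_i) mod 13
Digit binomials (mod 13): C(2,1) = 2; C(0,7) = 0 (k_i > n_i)
Product: 2 × 0 = 0 ≡ 0 (mod 13)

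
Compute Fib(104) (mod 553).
49

Matrix identity: Q^n = [[F_(n+1), F_n], [F_n, F_(n-1)]] with Q = [[1,1],[1,0]].
n = 104 = 1101000₂. Square-and-multiply, entries mod 553:
Q^1 = [[1,1],[1,0]]
Q^3 = (Q^1)²·Q = [[3,2],[2,1]]
Q^6 = (Q^3)² = [[13,8],[8,5]]
Q^13 = (Q^6)²·Q = [[377,233],[233,144]]
Q^26 = (Q^13)² = [[103,286],[286,370]]
Q^52 = (Q^26)² = [[54,346],[346,261]]
Q^104 = (Q^52)² = [[419,49],[49,370]]
F_104 mod 553 = Q^104[0][1] = 49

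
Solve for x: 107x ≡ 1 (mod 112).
67

gcd(107, 112) = 1, so the inverse exists.
Extended Euclidean algorithm on (112, 107):
112 = 1 × 107 + 5  ⟹  5 = (1)·112 + (-1)·107
107 = 21 × 5 + 2  ⟹  2 = (-21)·112 + (22)·107
5 = 2 × 2 + 1  ⟹  1 = (43)·112 + (-45)·107
So (-45)·107 ≡ 1 (mod 112), i.e. 107^(-1) ≡ -45 ≡ 67 (mod 112).
Check: 107 × 67 = 7169 ≡ 1 (mod 112)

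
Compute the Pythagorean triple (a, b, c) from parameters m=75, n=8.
(5561, 1200, 5689)

Euclid's formula: a = m² - n², b = 2mn, c = m² + n²
m = 75, n = 8
a = 75² - 8² = 5625 - 64 = 5561
b = 2 × 75 × 8 = 1200
c = 75² + 8² = 5625 + 64 = 5689
Verification: 5561² + 1200² = 30924721 + 1440000 = 32364721 = 5689² ✓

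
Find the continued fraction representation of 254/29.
[8; 1, 3, 7]

Euclidean algorithm steps:
254 = 8 × 29 + 22
29 = 1 × 22 + 7
22 = 3 × 7 + 1
7 = 7 × 1 + 0
Continued fraction: [8; 1, 3, 7]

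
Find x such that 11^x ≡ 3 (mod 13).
4

Baby-step giant-step with step n = ⌈√13⌉ = 4.
Baby steps 11^j mod 13 (j:value) for j=0..3: 0:1, 1:11, 2:4, 3:5.
Giant-step multiplier: 11^(-4) ≡ 11^(12-4) = 11^8 ≡ 9 (mod 13).
Giant steps γ_i = 3·9^i mod 13: γ_0=3, γ_1=1 (in table at j=0).
x = i·n + j = 1·4 + 0 = 4.
Check: 11^4 ≡ 3 (mod 13).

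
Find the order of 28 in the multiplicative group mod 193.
48

193 is prime, so ord(28) divides φ(193) = 192.
Divisors of 192: 1, 2, 3, 4, 6, 8, 12, 16, 24, 32, 48, 64, 96, 192.
Repeated squaring: 28^1 ≡ 28, 28^2 ≡ 12, 28^4 ≡ 144, 28^8 ≡ 85, 28^16 ≡ 84, 28^32 ≡ 108, 28^64 ≡ 84, 28^128 ≡ 108 (mod 193).
Test 28^d mod 193 for each divisor d in increasing order:
28^1 ≡ 28
28^2 ≡ 12
28^3 = 28^2·28^1 ≡ 143
28^4 ≡ 144
28^6 = 28^4·28^2 ≡ 184
28^8 ≡ 85
28^12 = 28^8·28^4 ≡ 81
28^16 ≡ 84
28^24 = 28^16·28^8 ≡ 192
28^32 ≡ 108
28^48 = 28^32·28^16 ≡ 1  ← first divisor giving 1
The order is 48.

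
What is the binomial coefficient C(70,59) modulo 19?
2

Using Lucas' theorem:
Write n=70 and k=59 in base 19:
n in base 19: [3, 13]
k in base 19: [3, 2]
C(70,59) mod 19 = ∏ C(n_i, k_i) mod 19
Digit binomials (mod 19): C(3,3) = 1; C(13,2) = 78 ≡ 2
Product: 1 × 2 = 2 ≡ 2 (mod 19)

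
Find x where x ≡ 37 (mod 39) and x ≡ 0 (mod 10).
310

Using Chinese Remainder Theorem:
M = 39 × 10 = 390
M1 = 10, M2 = 39
y1 = 10^(-1) mod 39 = 4
y2 = 39^(-1) mod 10 = 9
x = (37×10×4 + 0×39×9) mod 390 = 310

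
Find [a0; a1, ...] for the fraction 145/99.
[1; 2, 6, 1, 1, 3]

Euclidean algorithm steps:
145 = 1 × 99 + 46
99 = 2 × 46 + 7
46 = 6 × 7 + 4
7 = 1 × 4 + 3
4 = 1 × 3 + 1
3 = 3 × 1 + 0
Continued fraction: [1; 2, 6, 1, 1, 3]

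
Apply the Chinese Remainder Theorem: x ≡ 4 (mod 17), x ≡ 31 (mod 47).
548

Using Chinese Remainder Theorem:
M = 17 × 47 = 799
M1 = 47, M2 = 17
y1 = 47^(-1) mod 17 = 4
y2 = 17^(-1) mod 47 = 36
x = (4×47×4 + 31×17×36) mod 799 = 548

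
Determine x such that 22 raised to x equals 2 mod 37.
7

Baby-step giant-step with step n = ⌈√37⌉ = 7.
Baby steps 22^j mod 37 (j:value) for j=0..6: 0:1, 1:22, 2:3, 3:29, 4:9, 5:13, 6:27.
Giant-step multiplier: 22^(-7) ≡ 22^(36-7) = 22^29 ≡ 19 (mod 37).
Giant steps γ_i = 2·19^i mod 37: γ_0=2, γ_1=1 (in table at j=0).
x = i·n + j = 1·7 + 0 = 7.
Check: 22^7 ≡ 2 (mod 37).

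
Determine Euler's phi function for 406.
168

406 = 2 × 7 × 29
φ(n) = n × ∏(1 - 1/p) for each prime p dividing n
φ(406) = 406 × (1 - 1/2) × (1 - 1/7) × (1 - 1/29) = 168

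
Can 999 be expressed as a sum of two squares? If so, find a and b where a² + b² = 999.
Not possible

Factorization: 999 = 3^3 × 37
By Fermat: n is sum of two squares iff every prime p ≡ 3 (mod 4) appears to even power.
Prime(s) ≡ 3 (mod 4) with odd exponent: [(3, 3)]
Therefore 999 cannot be expressed as a² + b².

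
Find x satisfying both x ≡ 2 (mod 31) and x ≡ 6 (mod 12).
126

Using Chinese Remainder Theorem:
M = 31 × 12 = 372
M1 = 12, M2 = 31
y1 = 12^(-1) mod 31 = 13
y2 = 31^(-1) mod 12 = 7
x = (2×12×13 + 6×31×7) mod 372 = 126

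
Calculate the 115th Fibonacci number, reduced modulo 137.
113

Matrix identity: Q^n = [[F_(n+1), F_n], [F_n, F_(n-1)]] with Q = [[1,1],[1,0]].
n = 115 = 1110011₂. Square-and-multiply, entries mod 137:
Q^1 = [[1,1],[1,0]]
Q^3 = (Q^1)²·Q = [[3,2],[2,1]]
Q^7 = (Q^3)²·Q = [[21,13],[13,8]]
Q^14 = (Q^7)² = [[62,103],[103,96]]
Q^28 = (Q^14)² = [[68,108],[108,97]]
Q^57 = (Q^28)²·Q = [[132,122],[122,10]]
Q^115 = (Q^57)²·Q = [[38,113],[113,62]]
F_115 mod 137 = Q^115[0][1] = 113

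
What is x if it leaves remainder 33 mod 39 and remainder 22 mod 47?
774

Using Chinese Remainder Theorem:
M = 39 × 47 = 1833
M1 = 47, M2 = 39
y1 = 47^(-1) mod 39 = 5
y2 = 39^(-1) mod 47 = 41
x = (33×47×5 + 22×39×41) mod 1833 = 774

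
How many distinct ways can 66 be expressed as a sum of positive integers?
2323520

p(n) counts ways to write n as a sum of positive integers (order ignored).
Euler's pentagonal recurrence: p(k) = p(k-1) + p(k-2) - p(k-5) - p(k-7) + p(k-12) + p(k-15) - ... (offsets j(3j∓1)/2, signs ++--, p(0)=1, p(<0)=0).
DP table for k = 0..65: p(0)=1, p(1)=1, p(2)=2, p(3)=3, p(4)=5, p(5)=7, p(6)=11, p(7)=15, p(8)=22, p(9)=30, p(10)=42, p(11)=56, p(12)=77, p(13)=101, p(14)=135, p(15)=176, p(16)=231, p(17)=297, p(18)=385, p(19)=490, p(20)=627, p(21)=792, p(22)=1002, p(23)=1255, p(24)=1575, p(25)=1958, p(26)=2436, p(27)=3010, p(28)=3718, p(29)=4565, p(30)=5604, p(31)=6842, p(32)=8349, p(33)=10143, p(34)=12310, p(35)=14883, p(36)=17977, p(37)=21637, p(38)=26015, p(39)=31185, p(40)=37338, p(41)=44583, p(42)=53174, p(43)=63261, p(44)=75175, p(45)=89134, p(46)=105558, p(47)=124754, p(48)=147273, p(49)=173525, p(50)=204226, p(51)=239943, p(52)=281589, p(53)=329931, p(54)=386155, p(55)=451276, p(56)=526823, p(57)=614154, p(58)=715220, p(59)=831820, p(60)=966467, p(61)=1121505, p(62)=1300156, p(63)=1505499, p(64)=1741630, p(65)=2012558.
Final step: p(66) = p(65) + p(64) - p(61) - p(59) + p(54) + p(51) - p(44) - p(40) + p(31) + p(26) - p(15) - p(9)
= 2012558 + 1741630 - 1121505 - 831820 + 386155 + 239943 - 75175 - 37338 + 6842 + 2436 - 176 - 30
= 2323520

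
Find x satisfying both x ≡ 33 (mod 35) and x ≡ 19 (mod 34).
733

Using Chinese Remainder Theorem:
M = 35 × 34 = 1190
M1 = 34, M2 = 35
y1 = 34^(-1) mod 35 = 34
y2 = 35^(-1) mod 34 = 1
x = (33×34×34 + 19×35×1) mod 1190 = 733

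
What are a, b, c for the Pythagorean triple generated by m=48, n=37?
(935, 3552, 3673)

Euclid's formula: a = m² - n², b = 2mn, c = m² + n²
m = 48, n = 37
a = 48² - 37² = 2304 - 1369 = 935
b = 2 × 48 × 37 = 3552
c = 48² + 37² = 2304 + 1369 = 3673
Verification: 935² + 3552² = 874225 + 12616704 = 13490929 = 3673² ✓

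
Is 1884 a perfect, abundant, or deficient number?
abundant

Proper divisors of 1884: sum = 1 + 2 + 3 + 4 + 6 + 12 + 157 + 314 + 471 + 628 + 942 = 2540
Since 2540 > 1884, 1884 is abundant.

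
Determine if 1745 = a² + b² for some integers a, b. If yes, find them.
8² + 41² (a=8, b=41)

Factorization: 1745 = 5 × 349
By Fermat: n is sum of two squares iff every prime p ≡ 3 (mod 4) appears to even power.
All primes ≡ 3 (mod 4) appear to even power.
Search a = 0, 1, 2, … for 1745 - a² a perfect square: first hit at a = 8: 1745 - 64 = 1681 = 41².
1745 = 8² + 41² = 64 + 1681 ✓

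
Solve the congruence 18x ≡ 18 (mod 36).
x ≡ 1 (mod 2)

gcd(18, 36) = 18, which divides 18, so solutions exist.
Divide through by 18: x ≡ 1 (mod 2).
The coefficient of x is now 1, so x ≡ 1 (mod 2).
Check: 18 × 1 = 18 ≡ 18 (mod 36).
x ≡ 1 (mod 2), giving 18 solutions mod 36.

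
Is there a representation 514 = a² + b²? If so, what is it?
15² + 17² (a=15, b=17)

Factorization: 514 = 2 × 257
By Fermat: n is sum of two squares iff every prime p ≡ 3 (mod 4) appears to even power.
All primes ≡ 3 (mod 4) appear to even power.
Search a = 0, 1, 2, … for 514 - a² a perfect square: first hit at a = 15: 514 - 225 = 289 = 17².
514 = 15² + 17² = 225 + 289 ✓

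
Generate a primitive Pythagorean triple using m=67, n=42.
(2725, 5628, 6253)

Euclid's formula: a = m² - n², b = 2mn, c = m² + n²
m = 67, n = 42
a = 67² - 42² = 4489 - 1764 = 2725
b = 2 × 67 × 42 = 5628
c = 67² + 42² = 4489 + 1764 = 6253
Verification: 2725² + 5628² = 7425625 + 31674384 = 39100009 = 6253² ✓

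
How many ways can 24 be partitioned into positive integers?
1575

p(n) counts ways to write n as a sum of positive integers (order ignored).
Euler's pentagonal recurrence: p(k) = p(k-1) + p(k-2) - p(k-5) - p(k-7) + p(k-12) + p(k-15) - ... (offsets j(3j∓1)/2, signs ++--, p(0)=1, p(<0)=0).
DP table for k = 0..23: p(0)=1, p(1)=1, p(2)=2, p(3)=3, p(4)=5, p(5)=7, p(6)=11, p(7)=15, p(8)=22, p(9)=30, p(10)=42, p(11)=56, p(12)=77, p(13)=101, p(14)=135, p(15)=176, p(16)=231, p(17)=297, p(18)=385, p(19)=490, p(20)=627, p(21)=792, p(22)=1002, p(23)=1255.
Final step: p(24) = p(23) + p(22) - p(19) - p(17) + p(12) + p(9) - p(2)
= 1255 + 1002 - 490 - 297 + 77 + 30 - 2
= 1575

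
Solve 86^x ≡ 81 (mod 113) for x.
76

Baby-step giant-step with step n = ⌈√113⌉ = 11.
Baby steps 86^j mod 113 (j:value) for j=0..10: 0:1, 1:86, 2:51, 3:92, 4:2, 5:59, 6:102, 7:71, 8:4, 9:5, 10:91.
Giant-step multiplier: 86^(-11) ≡ 86^(112-11) = 86^101 ≡ 39 (mod 113).
Giant steps γ_i = 81·39^i mod 113: γ_0=81, γ_1=108, γ_2=31, γ_3=79, γ_4=30, γ_5=40, γ_6=91 (in table at j=10).
x = i·n + j = 6·11 + 10 = 76.
Check: 86^76 ≡ 81 (mod 113).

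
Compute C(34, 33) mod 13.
8

Using Lucas' theorem:
Write n=34 and k=33 in base 13:
n in base 13: [2, 8]
k in base 13: [2, 7]
C(34,33) mod 13 = ∏ C(n_i, k_i) mod 13
Digit binomials (mod 13): C(2,2) = 1; C(8,7) = 8
Product: 1 × 8 = 8 ≡ 8 (mod 13)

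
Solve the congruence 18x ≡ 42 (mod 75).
x ≡ 19 (mod 25)

gcd(18, 75) = 3, which divides 42, so solutions exist.
Divide through by 3: 6x ≡ 14 (mod 25).
Find 6^(-1) mod 25 by the extended Euclidean algorithm:
25 = 4 × 6 + 1  ⟹  1 = (1)·25 + (-4)·6
So (-4)·6 ≡ 1 (mod 25), i.e. 6^(-1) ≡ -4 ≡ 21 (mod 25).
x ≡ 21 × 14 = 294 ≡ 19 (mod 25).
Check: 18 × 19 = 342 ≡ 42 (mod 75).
x ≡ 19 (mod 25), giving 3 solutions mod 75.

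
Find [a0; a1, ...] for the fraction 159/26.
[6; 8, 1, 2]

Euclidean algorithm steps:
159 = 6 × 26 + 3
26 = 8 × 3 + 2
3 = 1 × 2 + 1
2 = 2 × 1 + 0
Continued fraction: [6; 8, 1, 2]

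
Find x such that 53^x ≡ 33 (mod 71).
39

Baby-step giant-step with step n = ⌈√71⌉ = 9.
Baby steps 53^j mod 71 (j:value) for j=0..8: 0:1, 1:53, 2:40, 3:61, 4:38, 5:26, 6:29, 7:46, 8:24.
Giant-step multiplier: 53^(-9) ≡ 53^(70-9) = 53^61 ≡ 59 (mod 71).
Giant steps γ_i = 33·59^i mod 71: γ_0=33, γ_1=30, γ_2=66, γ_3=60, γ_4=61 (in table at j=3).
x = i·n + j = 4·9 + 3 = 39.
Check: 53^39 ≡ 33 (mod 71).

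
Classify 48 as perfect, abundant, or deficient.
abundant

Proper divisors of 48: sum = 1 + 2 + 3 + 4 + 6 + 8 + 12 + 16 + 24 = 76
Since 76 > 48, 48 is abundant.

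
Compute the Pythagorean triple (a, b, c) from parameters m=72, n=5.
(5159, 720, 5209)

Euclid's formula: a = m² - n², b = 2mn, c = m² + n²
m = 72, n = 5
a = 72² - 5² = 5184 - 25 = 5159
b = 2 × 72 × 5 = 720
c = 72² + 5² = 5184 + 25 = 5209
Verification: 5159² + 720² = 26615281 + 518400 = 27133681 = 5209² ✓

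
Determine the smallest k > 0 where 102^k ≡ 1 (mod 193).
192

193 is prime, so ord(102) divides φ(193) = 192.
Divisors of 192: 1, 2, 3, 4, 6, 8, 12, 16, 24, 32, 48, 64, 96, 192.
Repeated squaring: 102^1 ≡ 102, 102^2 ≡ 175, 102^4 ≡ 131, 102^8 ≡ 177, 102^16 ≡ 63, 102^32 ≡ 109, 102^64 ≡ 108, 102^128 ≡ 84 (mod 193).
Test 102^d mod 193 for each divisor d in increasing order:
102^1 ≡ 102
102^2 ≡ 175
102^3 = 102^2·102^1 ≡ 94
102^4 ≡ 131
102^6 = 102^4·102^2 ≡ 151
102^8 ≡ 177
102^12 = 102^8·102^4 ≡ 27
102^16 ≡ 63
102^24 = 102^16·102^8 ≡ 150
102^32 ≡ 109
102^48 = 102^32·102^16 ≡ 112
102^64 ≡ 108
102^96 = 102^64·102^32 ≡ 192
102^192 = 102^128·102^64 ≡ 1  ← first divisor giving 1
The order is 192.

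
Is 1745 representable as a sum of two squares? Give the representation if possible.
8² + 41² (a=8, b=41)

Factorization: 1745 = 5 × 349
By Fermat: n is sum of two squares iff every prime p ≡ 3 (mod 4) appears to even power.
All primes ≡ 3 (mod 4) appear to even power.
Search a = 0, 1, 2, … for 1745 - a² a perfect square: first hit at a = 8: 1745 - 64 = 1681 = 41².
1745 = 8² + 41² = 64 + 1681 ✓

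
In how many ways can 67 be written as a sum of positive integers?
2679689

p(n) counts ways to write n as a sum of positive integers (order ignored).
Euler's pentagonal recurrence: p(k) = p(k-1) + p(k-2) - p(k-5) - p(k-7) + p(k-12) + p(k-15) - ... (offsets j(3j∓1)/2, signs ++--, p(0)=1, p(<0)=0).
DP table for k = 0..66: p(0)=1, p(1)=1, p(2)=2, p(3)=3, p(4)=5, p(5)=7, p(6)=11, p(7)=15, p(8)=22, p(9)=30, p(10)=42, p(11)=56, p(12)=77, p(13)=101, p(14)=135, p(15)=176, p(16)=231, p(17)=297, p(18)=385, p(19)=490, p(20)=627, p(21)=792, p(22)=1002, p(23)=1255, p(24)=1575, p(25)=1958, p(26)=2436, p(27)=3010, p(28)=3718, p(29)=4565, p(30)=5604, p(31)=6842, p(32)=8349, p(33)=10143, p(34)=12310, p(35)=14883, p(36)=17977, p(37)=21637, p(38)=26015, p(39)=31185, p(40)=37338, p(41)=44583, p(42)=53174, p(43)=63261, p(44)=75175, p(45)=89134, p(46)=105558, p(47)=124754, p(48)=147273, p(49)=173525, p(50)=204226, p(51)=239943, p(52)=281589, p(53)=329931, p(54)=386155, p(55)=451276, p(56)=526823, p(57)=614154, p(58)=715220, p(59)=831820, p(60)=966467, p(61)=1121505, p(62)=1300156, p(63)=1505499, p(64)=1741630, p(65)=2012558, p(66)=2323520.
Final step: p(67) = p(66) + p(65) - p(62) - p(60) + p(55) + p(52) - p(45) - p(41) + p(32) + p(27) - p(16) - p(10)
= 2323520 + 2012558 - 1300156 - 966467 + 451276 + 281589 - 89134 - 44583 + 8349 + 3010 - 231 - 42
= 2679689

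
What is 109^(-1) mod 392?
205

gcd(109, 392) = 1, so the inverse exists.
Extended Euclidean algorithm on (392, 109):
392 = 3 × 109 + 65  ⟹  65 = (1)·392 + (-3)·109
109 = 1 × 65 + 44  ⟹  44 = (-1)·392 + (4)·109
65 = 1 × 44 + 21  ⟹  21 = (2)·392 + (-7)·109
44 = 2 × 21 + 2  ⟹  2 = (-5)·392 + (18)·109
21 = 10 × 2 + 1  ⟹  1 = (52)·392 + (-187)·109
So (-187)·109 ≡ 1 (mod 392), i.e. 109^(-1) ≡ -187 ≡ 205 (mod 392).
Check: 109 × 205 = 22345 ≡ 1 (mod 392)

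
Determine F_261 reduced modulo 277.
65

Matrix identity: Q^n = [[F_(n+1), F_n], [F_n, F_(n-1)]] with Q = [[1,1],[1,0]].
n = 261 = 100000101₂. Square-and-multiply, entries mod 277:
Q^1 = [[1,1],[1,0]]
Q^2 = (Q^1)² = [[2,1],[1,1]]
Q^4 = (Q^2)² = [[5,3],[3,2]]
Q^8 = (Q^4)² = [[34,21],[21,13]]
Q^16 = (Q^8)² = [[212,156],[156,56]]
Q^32 = (Q^16)² = [[30,258],[258,49]]
Q^65 = (Q^32)²·Q = [[37,153],[153,161]]
Q^130 = (Q^65)² = [[125,101],[101,24]]
Q^261 = (Q^130)²·Q = [[156,65],[65,91]]
F_261 mod 277 = Q^261[0][1] = 65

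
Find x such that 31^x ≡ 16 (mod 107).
8

Baby-step giant-step with step n = ⌈√107⌉ = 11.
Baby steps 31^j mod 107 (j:value) for j=0..10: 0:1, 1:31, 2:105, 3:45, 4:4, 5:17, 6:99, 7:73, 8:16, 9:68, 10:75.
h = 16 is already in the table at j=8, so x = 8.
Check: 31^8 ≡ 16 (mod 107).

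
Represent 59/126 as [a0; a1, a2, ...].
[0; 2, 7, 2, 1, 2]

Euclidean algorithm steps:
59 = 0 × 126 + 59
126 = 2 × 59 + 8
59 = 7 × 8 + 3
8 = 2 × 3 + 2
3 = 1 × 2 + 1
2 = 2 × 1 + 0
Continued fraction: [0; 2, 7, 2, 1, 2]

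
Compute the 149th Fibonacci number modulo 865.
749

Matrix identity: Q^n = [[F_(n+1), F_n], [F_n, F_(n-1)]] with Q = [[1,1],[1,0]].
n = 149 = 10010101₂. Square-and-multiply, entries mod 865:
Q^1 = [[1,1],[1,0]]
Q^2 = (Q^1)² = [[2,1],[1,1]]
Q^4 = (Q^2)² = [[5,3],[3,2]]
Q^9 = (Q^4)²·Q = [[55,34],[34,21]]
Q^18 = (Q^9)² = [[721,854],[854,732]]
Q^37 = (Q^18)²·Q = [[549,97],[97,452]]
Q^74 = (Q^37)² = [[275,217],[217,58]]
Q^149 = (Q^74)²·Q = [[350,749],[749,466]]
F_149 mod 865 = Q^149[0][1] = 749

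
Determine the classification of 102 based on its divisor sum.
abundant

Proper divisors of 102: sum = 1 + 2 + 3 + 6 + 17 + 34 + 51 = 114
Since 114 > 102, 102 is abundant.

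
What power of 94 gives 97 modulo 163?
142

Baby-step giant-step with step n = ⌈√163⌉ = 13.
Baby steps 94^j mod 163 (j:value) for j=0..12: 0:1, 1:94, 2:34, 3:99, 4:15, 5:106, 6:21, 7:18, 8:62, 9:123, 10:152, 11:107, 12:115.
Giant-step multiplier: 94^(-13) ≡ 94^(162-13) = 94^149 ≡ 116 (mod 163).
Giant steps γ_i = 97·116^i mod 163: γ_0=97, γ_1=5, γ_2=91, γ_3=124, γ_4=40, γ_5=76, γ_6=14, γ_7=157, γ_8=119, γ_9=112, γ_10=115 (in table at j=12).
x = i·n + j = 10·13 + 12 = 142.
Check: 94^142 ≡ 97 (mod 163).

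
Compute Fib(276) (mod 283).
21

Matrix identity: Q^n = [[F_(n+1), F_n], [F_n, F_(n-1)]] with Q = [[1,1],[1,0]].
n = 276 = 100010100₂. Square-and-multiply, entries mod 283:
Q^1 = [[1,1],[1,0]]
Q^2 = (Q^1)² = [[2,1],[1,1]]
Q^4 = (Q^2)² = [[5,3],[3,2]]
Q^8 = (Q^4)² = [[34,21],[21,13]]
Q^17 = (Q^8)²·Q = [[37,182],[182,138]]
Q^34 = (Q^17)² = [[250,154],[154,96]]
Q^69 = (Q^34)²·Q = [[264,184],[184,80]]
Q^138 = (Q^69)² = [[257,187],[187,70]]
Q^276 = (Q^138)² = [[270,21],[21,249]]
F_276 mod 283 = Q^276[0][1] = 21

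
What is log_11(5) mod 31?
10

Baby-step giant-step with step n = ⌈√31⌉ = 6.
Baby steps 11^j mod 31 (j:value) for j=0..5: 0:1, 1:11, 2:28, 3:29, 4:9, 5:6.
Giant-step multiplier: 11^(-6) ≡ 11^(30-6) = 11^24 ≡ 8 (mod 31).
Giant steps γ_i = 5·8^i mod 31: γ_0=5, γ_1=9 (in table at j=4).
x = i·n + j = 1·6 + 4 = 10.
Check: 11^10 ≡ 5 (mod 31).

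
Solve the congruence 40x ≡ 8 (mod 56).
x ≡ 3 (mod 7)

gcd(40, 56) = 8, which divides 8, so solutions exist.
Divide through by 8: 5x ≡ 1 (mod 7).
Find 5^(-1) mod 7 by the extended Euclidean algorithm:
7 = 1 × 5 + 2  ⟹  2 = (1)·7 + (-1)·5
5 = 2 × 2 + 1  ⟹  1 = (-2)·7 + (3)·5
So (3)·5 ≡ 1 (mod 7), i.e. 5^(-1) ≡ 3 (mod 7).
x ≡ 3 × 1 = 3 ≡ 3 (mod 7).
Check: 40 × 3 = 120 ≡ 8 (mod 56).
x ≡ 3 (mod 7), giving 8 solutions mod 56.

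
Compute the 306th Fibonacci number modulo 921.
1

Matrix identity: Q^n = [[F_(n+1), F_n], [F_n, F_(n-1)]] with Q = [[1,1],[1,0]].
n = 306 = 100110010₂. Square-and-multiply, entries mod 921:
Q^1 = [[1,1],[1,0]]
Q^2 = (Q^1)² = [[2,1],[1,1]]
Q^4 = (Q^2)² = [[5,3],[3,2]]
Q^9 = (Q^4)²·Q = [[55,34],[34,21]]
Q^19 = (Q^9)²·Q = [[318,497],[497,742]]
Q^38 = (Q^19)² = [[916,8],[8,908]]
Q^76 = (Q^38)² = [[89,777],[777,233]]
Q^153 = (Q^76)²·Q = [[709,106],[106,603]]
Q^306 = (Q^153)² = [[920,1],[1,919]]
F_306 mod 921 = Q^306[0][1] = 1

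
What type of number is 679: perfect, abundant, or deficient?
deficient

Proper divisors of 679: sum = 1 + 7 + 97 = 105
Since 105 < 679, 679 is deficient.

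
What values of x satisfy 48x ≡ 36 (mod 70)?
x ≡ 27 (mod 35)

gcd(48, 70) = 2, which divides 36, so solutions exist.
Divide through by 2: 24x ≡ 18 (mod 35).
Find 24^(-1) mod 35 by the extended Euclidean algorithm:
35 = 1 × 24 + 11  ⟹  11 = (1)·35 + (-1)·24
24 = 2 × 11 + 2  ⟹  2 = (-2)·35 + (3)·24
11 = 5 × 2 + 1  ⟹  1 = (11)·35 + (-16)·24
So (-16)·24 ≡ 1 (mod 35), i.e. 24^(-1) ≡ -16 ≡ 19 (mod 35).
x ≡ 19 × 18 = 342 ≡ 27 (mod 35).
Check: 48 × 27 = 1296 ≡ 36 (mod 70).
x ≡ 27 (mod 35), giving 2 solutions mod 70.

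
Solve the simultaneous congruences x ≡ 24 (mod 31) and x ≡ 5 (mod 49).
985

Using Chinese Remainder Theorem:
M = 31 × 49 = 1519
M1 = 49, M2 = 31
y1 = 49^(-1) mod 31 = 19
y2 = 31^(-1) mod 49 = 19
x = (24×49×19 + 5×31×19) mod 1519 = 985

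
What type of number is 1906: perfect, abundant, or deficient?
deficient

Proper divisors of 1906: sum = 1 + 2 + 953 = 956
Since 956 < 1906, 1906 is deficient.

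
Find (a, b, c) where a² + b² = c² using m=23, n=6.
(493, 276, 565)

Euclid's formula: a = m² - n², b = 2mn, c = m² + n²
m = 23, n = 6
a = 23² - 6² = 529 - 36 = 493
b = 2 × 23 × 6 = 276
c = 23² + 6² = 529 + 36 = 565
Verification: 493² + 276² = 243049 + 76176 = 319225 = 565² ✓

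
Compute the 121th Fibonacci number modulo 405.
91

Matrix identity: Q^n = [[F_(n+1), F_n], [F_n, F_(n-1)]] with Q = [[1,1],[1,0]].
n = 121 = 1111001₂. Square-and-multiply, entries mod 405:
Q^1 = [[1,1],[1,0]]
Q^3 = (Q^1)²·Q = [[3,2],[2,1]]
Q^7 = (Q^3)²·Q = [[21,13],[13,8]]
Q^15 = (Q^7)²·Q = [[177,205],[205,377]]
Q^30 = (Q^15)² = [[49,170],[170,284]]
Q^60 = (Q^30)² = [[116,315],[315,206]]
Q^121 = (Q^60)²·Q = [[271,91],[91,180]]
F_121 mod 405 = Q^121[0][1] = 91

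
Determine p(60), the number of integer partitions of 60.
966467

p(n) counts ways to write n as a sum of positive integers (order ignored).
Euler's pentagonal recurrence: p(k) = p(k-1) + p(k-2) - p(k-5) - p(k-7) + p(k-12) + p(k-15) - ... (offsets j(3j∓1)/2, signs ++--, p(0)=1, p(<0)=0).
DP table for k = 0..59: p(0)=1, p(1)=1, p(2)=2, p(3)=3, p(4)=5, p(5)=7, p(6)=11, p(7)=15, p(8)=22, p(9)=30, p(10)=42, p(11)=56, p(12)=77, p(13)=101, p(14)=135, p(15)=176, p(16)=231, p(17)=297, p(18)=385, p(19)=490, p(20)=627, p(21)=792, p(22)=1002, p(23)=1255, p(24)=1575, p(25)=1958, p(26)=2436, p(27)=3010, p(28)=3718, p(29)=4565, p(30)=5604, p(31)=6842, p(32)=8349, p(33)=10143, p(34)=12310, p(35)=14883, p(36)=17977, p(37)=21637, p(38)=26015, p(39)=31185, p(40)=37338, p(41)=44583, p(42)=53174, p(43)=63261, p(44)=75175, p(45)=89134, p(46)=105558, p(47)=124754, p(48)=147273, p(49)=173525, p(50)=204226, p(51)=239943, p(52)=281589, p(53)=329931, p(54)=386155, p(55)=451276, p(56)=526823, p(57)=614154, p(58)=715220, p(59)=831820.
Final step: p(60) = p(59) + p(58) - p(55) - p(53) + p(48) + p(45) - p(38) - p(34) + p(25) + p(20) - p(9) - p(3)
= 831820 + 715220 - 451276 - 329931 + 147273 + 89134 - 26015 - 12310 + 1958 + 627 - 30 - 3
= 966467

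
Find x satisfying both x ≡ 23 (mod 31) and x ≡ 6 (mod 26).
240

Using Chinese Remainder Theorem:
M = 31 × 26 = 806
M1 = 26, M2 = 31
y1 = 26^(-1) mod 31 = 6
y2 = 31^(-1) mod 26 = 21
x = (23×26×6 + 6×31×21) mod 806 = 240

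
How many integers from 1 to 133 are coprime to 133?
108

133 = 7 × 19
φ(n) = n × ∏(1 - 1/p) for each prime p dividing n
φ(133) = 133 × (1 - 1/7) × (1 - 1/19) = 108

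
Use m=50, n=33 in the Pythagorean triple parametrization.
(1411, 3300, 3589)

Euclid's formula: a = m² - n², b = 2mn, c = m² + n²
m = 50, n = 33
a = 50² - 33² = 2500 - 1089 = 1411
b = 2 × 50 × 33 = 3300
c = 50² + 33² = 2500 + 1089 = 3589
Verification: 1411² + 3300² = 1990921 + 10890000 = 12880921 = 3589² ✓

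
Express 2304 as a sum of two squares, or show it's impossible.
0² + 48² (a=0, b=48)

Factorization: 2304 = 2^8 × 3^2
By Fermat: n is sum of two squares iff every prime p ≡ 3 (mod 4) appears to even power.
All primes ≡ 3 (mod 4) appear to even power.
Search a = 0, 1, 2, … for 2304 - a² a perfect square: first hit at a = 0: 2304 - 0 = 2304 = 48².
2304 = 0² + 48² = 0 + 2304 ✓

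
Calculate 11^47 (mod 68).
31

Repeated squaring. Binary of 47 = 101111.
11^1 ≡ 11 (mod 68); 11^2 ≡ 53 (mod 68); 11^4 ≡ 21 (mod 68); 11^8 ≡ 33 (mod 68); 11^16 ≡ 1 (mod 68); 11^32 ≡ 1 (mod 68)
11^47 = 11^1 × 11^2 × 11^4 × 11^8 × 11^32 ≡ 31 (mod 68)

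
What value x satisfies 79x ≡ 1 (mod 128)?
47

gcd(79, 128) = 1, so the inverse exists.
Extended Euclidean algorithm on (128, 79):
128 = 1 × 79 + 49  ⟹  49 = (1)·128 + (-1)·79
79 = 1 × 49 + 30  ⟹  30 = (-1)·128 + (2)·79
49 = 1 × 30 + 19  ⟹  19 = (2)·128 + (-3)·79
30 = 1 × 19 + 11  ⟹  11 = (-3)·128 + (5)·79
19 = 1 × 11 + 8  ⟹  8 = (5)·128 + (-8)·79
11 = 1 × 8 + 3  ⟹  3 = (-8)·128 + (13)·79
8 = 2 × 3 + 2  ⟹  2 = (21)·128 + (-34)·79
3 = 1 × 2 + 1  ⟹  1 = (-29)·128 + (47)·79
So (47)·79 ≡ 1 (mod 128), i.e. 79^(-1) ≡ 47 (mod 128).
Check: 79 × 47 = 3713 ≡ 1 (mod 128)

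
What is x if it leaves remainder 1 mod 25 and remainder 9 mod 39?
126

Using Chinese Remainder Theorem:
M = 25 × 39 = 975
M1 = 39, M2 = 25
y1 = 39^(-1) mod 25 = 9
y2 = 25^(-1) mod 39 = 25
x = (1×39×9 + 9×25×25) mod 975 = 126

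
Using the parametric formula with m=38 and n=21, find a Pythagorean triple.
(1003, 1596, 1885)

Euclid's formula: a = m² - n², b = 2mn, c = m² + n²
m = 38, n = 21
a = 38² - 21² = 1444 - 441 = 1003
b = 2 × 38 × 21 = 1596
c = 38² + 21² = 1444 + 441 = 1885
Verification: 1003² + 1596² = 1006009 + 2547216 = 3553225 = 1885² ✓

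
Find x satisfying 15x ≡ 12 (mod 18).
x ≡ 2 (mod 6)

gcd(15, 18) = 3, which divides 12, so solutions exist.
Divide through by 3: 5x ≡ 4 (mod 6).
Find 5^(-1) mod 6 by the extended Euclidean algorithm:
6 = 1 × 5 + 1  ⟹  1 = (1)·6 + (-1)·5
So (-1)·5 ≡ 1 (mod 6), i.e. 5^(-1) ≡ -1 ≡ 5 (mod 6).
x ≡ 5 × 4 = 20 ≡ 2 (mod 6).
Check: 15 × 2 = 30 ≡ 12 (mod 18).
x ≡ 2 (mod 6), giving 3 solutions mod 18.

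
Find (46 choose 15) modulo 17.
0

Using Lucas' theorem:
Write n=46 and k=15 in base 17:
n in base 17: [2, 12]
k in base 17: [0, 15]
C(46,15) mod 17 = ∏ C(n_i, k_i) mod 17
Digit binomials (mod 17): C(2,0) = 1; C(12,15) = 0 (k_i > n_i)
Product: 1 × 0 = 0 ≡ 0 (mod 17)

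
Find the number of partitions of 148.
33549419497

p(n) counts ways to write n as a sum of positive integers (order ignored).
Euler's pentagonal recurrence: p(k) = p(k-1) + p(k-2) - p(k-5) - p(k-7) + p(k-12) + p(k-15) - ... (offsets j(3j∓1)/2, signs ++--, p(0)=1, p(<0)=0).
DP table for k = 0..147: p(0)=1, p(1)=1, p(2)=2, p(3)=3, p(4)=5, p(5)=7, p(6)=11, p(7)=15, p(8)=22, p(9)=30, p(10)=42, p(11)=56, p(12)=77, p(13)=101, p(14)=135, p(15)=176, p(16)=231, p(17)=297, p(18)=385, p(19)=490, p(20)=627, p(21)=792, p(22)=1002, p(23)=1255, p(24)=1575, p(25)=1958, p(26)=2436, p(27)=3010, p(28)=3718, p(29)=4565, p(30)=5604, p(31)=6842, p(32)=8349, p(33)=10143, p(34)=12310, p(35)=14883, p(36)=17977, p(37)=21637, p(38)=26015, p(39)=31185, p(40)=37338, p(41)=44583, p(42)=53174, p(43)=63261, p(44)=75175, p(45)=89134, p(46)=105558, p(47)=124754, p(48)=147273, p(49)=173525, p(50)=204226, p(51)=239943, p(52)=281589, p(53)=329931, p(54)=386155, p(55)=451276, p(56)=526823, p(57)=614154, p(58)=715220, p(59)=831820, p(60)=966467, p(61)=1121505, p(62)=1300156, p(63)=1505499, p(64)=1741630, p(65)=2012558, p(66)=2323520, p(67)=2679689, p(68)=3087735, p(69)=3554345, p(70)=4087968, p(71)=4697205, p(72)=5392783, p(73)=6185689, p(74)=7089500, p(75)=8118264, p(76)=9289091, p(77)=10619863, p(78)=12132164, p(79)=13848650, p(80)=15796476, p(81)=18004327, p(82)=20506255, p(83)=23338469, p(84)=26543660, p(85)=30167357, p(86)=34262962, p(87)=38887673, p(88)=44108109, p(89)=49995925, p(90)=56634173, p(91)=64112359, p(92)=72533807, p(93)=82010177, p(94)=92669720, p(95)=104651419, p(96)=118114304, p(97)=133230930, p(98)=150198136, p(99)=169229875, p(100)=190569292, p(101)=214481126, p(102)=241265379, p(103)=271248950, p(104)=304801365, p(105)=342325709, p(106)=384276336, p(107)=431149389, p(108)=483502844, p(109)=541946240, p(110)=607163746, p(111)=679903203, p(112)=761002156, p(113)=851376628, p(114)=952050665, p(115)=1064144451, p(116)=1188908248, p(117)=1327710076, p(118)=1482074143, p(119)=1653668665, p(120)=1844349560, p(121)=2056148051, p(122)=2291320912, p(123)=2552338241, p(124)=2841940500, p(125)=3163127352, p(126)=3519222692, p(127)=3913864295, p(128)=4351078600, p(129)=4835271870, p(130)=5371315400, p(131)=5964539504, p(132)=6620830889, p(133)=7346629512, p(134)=8149040695, p(135)=9035836076, p(136)=10015581680, p(137)=11097645016, p(138)=12292341831, p(139)=13610949895, p(140)=15065878135, p(141)=16670689208, p(142)=18440293320, p(143)=20390982757, p(144)=22540654445, p(145)=24908858009, p(146)=27517052599, p(147)=30388671978.
Final step: p(148) = p(147) + p(146) - p(143) - p(141) + p(136) + p(133) - p(126) - p(122) + p(113) + p(108) - p(97) - p(91) + p(78) + p(71) - p(56) - p(48) + p(31) + p(22) - p(3)
= 30388671978 + 27517052599 - 20390982757 - 16670689208 + 10015581680 + 7346629512 - 3519222692 - 2291320912 + 851376628 + 483502844 - 133230930 - 64112359 + 12132164 + 4697205 - 526823 - 147273 + 6842 + 1002 - 3
= 33549419497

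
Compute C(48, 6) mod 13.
6

Using Lucas' theorem:
Write n=48 and k=6 in base 13:
n in base 13: [3, 9]
k in base 13: [0, 6]
C(48,6) mod 13 = ∏ C(n_i, k_i) mod 13
Digit binomials (mod 13): C(3,0) = 1; C(9,6) = 84 ≡ 6
Product: 1 × 6 = 6 ≡ 6 (mod 13)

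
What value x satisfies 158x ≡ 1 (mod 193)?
11

gcd(158, 193) = 1, so the inverse exists.
Extended Euclidean algorithm on (193, 158):
193 = 1 × 158 + 35  ⟹  35 = (1)·193 + (-1)·158
158 = 4 × 35 + 18  ⟹  18 = (-4)·193 + (5)·158
35 = 1 × 18 + 17  ⟹  17 = (5)·193 + (-6)·158
18 = 1 × 17 + 1  ⟹  1 = (-9)·193 + (11)·158
So (11)·158 ≡ 1 (mod 193), i.e. 158^(-1) ≡ 11 (mod 193).
Check: 158 × 11 = 1738 ≡ 1 (mod 193)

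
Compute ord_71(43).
35

71 is prime, so ord(43) divides φ(71) = 70.
Divisors of 70: 1, 2, 5, 7, 10, 14, 35, 70.
Repeated squaring: 43^1 ≡ 43, 43^2 ≡ 3, 43^4 ≡ 9, 43^8 ≡ 10, 43^16 ≡ 29, 43^32 ≡ 60, 43^64 ≡ 50 (mod 71).
Test 43^d mod 71 for each divisor d in increasing order:
43^1 ≡ 43
43^2 ≡ 3
43^5 = 43^4·43^1 ≡ 32
43^7 = 43^4·43^2·43^1 ≡ 25
43^10 = 43^8·43^2 ≡ 30
43^14 = 43^8·43^4·43^2 ≡ 57
43^35 = 43^32·43^2·43^1 ≡ 1  ← first divisor giving 1
The order is 35.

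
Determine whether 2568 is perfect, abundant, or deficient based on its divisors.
abundant

Proper divisors of 2568: sum = 1 + 2 + 3 + 4 + 6 + 8 + 12 + 24 + 107 + 214 + 321 + 428 + 642 + 856 + 1284 = 3912
Since 3912 > 2568, 2568 is abundant.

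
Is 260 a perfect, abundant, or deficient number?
abundant

Proper divisors of 260: sum = 1 + 2 + 4 + 5 + 10 + 13 + 20 + 26 + 52 + 65 + 130 = 328
Since 328 > 260, 260 is abundant.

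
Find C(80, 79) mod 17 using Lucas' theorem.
12

Using Lucas' theorem:
Write n=80 and k=79 in base 17:
n in base 17: [4, 12]
k in base 17: [4, 11]
C(80,79) mod 17 = ∏ C(n_i, k_i) mod 17
Digit binomials (mod 17): C(4,4) = 1; C(12,11) = 12
Product: 1 × 12 = 12 ≡ 12 (mod 17)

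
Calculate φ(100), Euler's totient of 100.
40

100 = 2^2 × 5^2
φ(n) = n × ∏(1 - 1/p) for each prime p dividing n
φ(100) = 100 × (1 - 1/2) × (1 - 1/5) = 40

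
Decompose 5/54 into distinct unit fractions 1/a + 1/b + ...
1/11 + 1/594

Greedy algorithm:
5/54: ceiling(54/5) = 11, use 1/11
1/594: ceiling(594/1) = 594, use 1/594
Result: 5/54 = 1/11 + 1/594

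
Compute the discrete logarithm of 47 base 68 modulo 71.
69

Baby-step giant-step with step n = ⌈√71⌉ = 9.
Baby steps 68^j mod 71 (j:value) for j=0..8: 0:1, 1:68, 2:9, 3:44, 4:10, 5:41, 6:19, 7:14, 8:29.
Giant-step multiplier: 68^(-9) ≡ 68^(70-9) = 68^61 ≡ 31 (mod 71).
Giant steps γ_i = 47·31^i mod 71: γ_0=47, γ_1=37, γ_2=11, γ_3=57, γ_4=63, γ_5=36, γ_6=51, γ_7=19 (in table at j=6).
x = i·n + j = 7·9 + 6 = 69.
Check: 68^69 ≡ 47 (mod 71).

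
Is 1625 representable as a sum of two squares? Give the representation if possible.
5² + 40² (a=5, b=40)

Factorization: 1625 = 5^3 × 13
By Fermat: n is sum of two squares iff every prime p ≡ 3 (mod 4) appears to even power.
All primes ≡ 3 (mod 4) appear to even power.
Search a = 0, 1, 2, … for 1625 - a² a perfect square: first hit at a = 5: 1625 - 25 = 1600 = 40².
1625 = 5² + 40² = 25 + 1600 ✓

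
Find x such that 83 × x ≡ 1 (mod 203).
181

gcd(83, 203) = 1, so the inverse exists.
Extended Euclidean algorithm on (203, 83):
203 = 2 × 83 + 37  ⟹  37 = (1)·203 + (-2)·83
83 = 2 × 37 + 9  ⟹  9 = (-2)·203 + (5)·83
37 = 4 × 9 + 1  ⟹  1 = (9)·203 + (-22)·83
So (-22)·83 ≡ 1 (mod 203), i.e. 83^(-1) ≡ -22 ≡ 181 (mod 203).
Check: 83 × 181 = 15023 ≡ 1 (mod 203)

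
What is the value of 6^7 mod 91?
20

Repeated squaring. Binary of 7 = 111.
6^1 ≡ 6 (mod 91); 6^2 ≡ 36 (mod 91); 6^4 ≡ 22 (mod 91)
6^7 = 6^1 × 6^2 × 6^4 ≡ 20 (mod 91)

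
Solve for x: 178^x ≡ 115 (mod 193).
55

Baby-step giant-step with step n = ⌈√193⌉ = 14.
Baby steps 178^j mod 193 (j:value) for j=0..13: 0:1, 1:178, 2:32, 3:99, 4:59, 5:80, 6:151, 7:51, 8:7, 9:88, 10:31, 11:114, 12:27, 13:174.
Giant-step multiplier: 178^(-14) ≡ 178^(192-14) = 178^178 ≡ 107 (mod 193).
Giant steps γ_i = 115·107^i mod 193: γ_0=115, γ_1=146, γ_2=182, γ_3=174 (in table at j=13).
x = i·n + j = 3·14 + 13 = 55.
Check: 178^55 ≡ 115 (mod 193).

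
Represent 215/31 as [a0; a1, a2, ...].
[6; 1, 14, 2]

Euclidean algorithm steps:
215 = 6 × 31 + 29
31 = 1 × 29 + 2
29 = 14 × 2 + 1
2 = 2 × 1 + 0
Continued fraction: [6; 1, 14, 2]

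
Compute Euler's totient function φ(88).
40

88 = 2^3 × 11
φ(n) = n × ∏(1 - 1/p) for each prime p dividing n
φ(88) = 88 × (1 - 1/2) × (1 - 1/11) = 40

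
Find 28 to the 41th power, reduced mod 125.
53

Repeated squaring. Binary of 41 = 101001.
28^1 ≡ 28 (mod 125); 28^2 ≡ 34 (mod 125); 28^4 ≡ 31 (mod 125); 28^8 ≡ 86 (mod 125); 28^16 ≡ 21 (mod 125); 28^32 ≡ 66 (mod 125)
28^41 = 28^1 × 28^8 × 28^32 ≡ 53 (mod 125)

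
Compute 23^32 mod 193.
1

Repeated squaring. Binary of 32 = 100000.
23^1 ≡ 23 (mod 193); 23^2 ≡ 143 (mod 193); 23^4 ≡ 184 (mod 193); 23^8 ≡ 81 (mod 193); 23^16 ≡ 192 (mod 193); 23^32 ≡ 1 (mod 193)
23^32 = 23^32 ≡ 1 (mod 193)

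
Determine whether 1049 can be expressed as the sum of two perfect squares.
5² + 32² (a=5, b=32)

Factorization: 1049 = 1049
By Fermat: n is sum of two squares iff every prime p ≡ 3 (mod 4) appears to even power.
All primes ≡ 3 (mod 4) appear to even power.
Search a = 0, 1, 2, … for 1049 - a² a perfect square: first hit at a = 5: 1049 - 25 = 1024 = 32².
1049 = 5² + 32² = 25 + 1024 ✓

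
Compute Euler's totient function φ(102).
32

102 = 2 × 3 × 17
φ(n) = n × ∏(1 - 1/p) for each prime p dividing n
φ(102) = 102 × (1 - 1/2) × (1 - 1/3) × (1 - 1/17) = 32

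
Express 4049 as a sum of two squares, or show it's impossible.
32² + 55² (a=32, b=55)

Factorization: 4049 = 4049
By Fermat: n is sum of two squares iff every prime p ≡ 3 (mod 4) appears to even power.
All primes ≡ 3 (mod 4) appear to even power.
Search a = 0, 1, 2, … for 4049 - a² a perfect square: first hit at a = 32: 4049 - 1024 = 3025 = 55².
4049 = 32² + 55² = 1024 + 3025 ✓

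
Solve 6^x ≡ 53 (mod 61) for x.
39

Baby-step giant-step with step n = ⌈√61⌉ = 8.
Baby steps 6^j mod 61 (j:value) for j=0..7: 0:1, 1:6, 2:36, 3:33, 4:15, 5:29, 6:52, 7:7.
Giant-step multiplier: 6^(-8) ≡ 6^(60-8) = 6^52 ≡ 16 (mod 61).
Giant steps γ_i = 53·16^i mod 61: γ_0=53, γ_1=55, γ_2=26, γ_3=50, γ_4=7 (in table at j=7).
x = i·n + j = 4·8 + 7 = 39.
Check: 6^39 ≡ 53 (mod 61).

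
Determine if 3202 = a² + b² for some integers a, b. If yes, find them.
39² + 41² (a=39, b=41)

Factorization: 3202 = 2 × 1601
By Fermat: n is sum of two squares iff every prime p ≡ 3 (mod 4) appears to even power.
All primes ≡ 3 (mod 4) appear to even power.
Search a = 0, 1, 2, … for 3202 - a² a perfect square: first hit at a = 39: 3202 - 1521 = 1681 = 41².
3202 = 39² + 41² = 1521 + 1681 ✓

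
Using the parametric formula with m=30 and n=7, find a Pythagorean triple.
(851, 420, 949)

Euclid's formula: a = m² - n², b = 2mn, c = m² + n²
m = 30, n = 7
a = 30² - 7² = 900 - 49 = 851
b = 2 × 30 × 7 = 420
c = 30² + 7² = 900 + 49 = 949
Verification: 851² + 420² = 724201 + 176400 = 900601 = 949² ✓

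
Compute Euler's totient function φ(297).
180

297 = 3^3 × 11
φ(n) = n × ∏(1 - 1/p) for each prime p dividing n
φ(297) = 297 × (1 - 1/3) × (1 - 1/11) = 180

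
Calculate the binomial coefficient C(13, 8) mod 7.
6

Using Lucas' theorem:
Write n=13 and k=8 in base 7:
n in base 7: [1, 6]
k in base 7: [1, 1]
C(13,8) mod 7 = ∏ C(n_i, k_i) mod 7
Digit binomials (mod 7): C(1,1) = 1; C(6,1) = 6
Product: 1 × 6 = 6 ≡ 6 (mod 7)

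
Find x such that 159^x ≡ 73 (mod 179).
53

Baby-step giant-step with step n = ⌈√179⌉ = 14.
Baby steps 159^j mod 179 (j:value) for j=0..13: 0:1, 1:159, 2:42, 3:55, 4:153, 5:162, 6:161, 7:2, 8:139, 9:84, 10:110, 11:127, 12:145, 13:143.
Giant-step multiplier: 159^(-14) ≡ 159^(178-14) = 159^164 ≡ 45 (mod 179).
Giant steps γ_i = 73·45^i mod 179: γ_0=73, γ_1=63, γ_2=150, γ_3=127 (in table at j=11).
x = i·n + j = 3·14 + 11 = 53.
Check: 159^53 ≡ 73 (mod 179).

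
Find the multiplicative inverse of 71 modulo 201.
17

gcd(71, 201) = 1, so the inverse exists.
Extended Euclidean algorithm on (201, 71):
201 = 2 × 71 + 59  ⟹  59 = (1)·201 + (-2)·71
71 = 1 × 59 + 12  ⟹  12 = (-1)·201 + (3)·71
59 = 4 × 12 + 11  ⟹  11 = (5)·201 + (-14)·71
12 = 1 × 11 + 1  ⟹  1 = (-6)·201 + (17)·71
So (17)·71 ≡ 1 (mod 201), i.e. 71^(-1) ≡ 17 (mod 201).
Check: 71 × 17 = 1207 ≡ 1 (mod 201)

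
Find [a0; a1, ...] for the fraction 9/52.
[0; 5, 1, 3, 2]

Euclidean algorithm steps:
9 = 0 × 52 + 9
52 = 5 × 9 + 7
9 = 1 × 7 + 2
7 = 3 × 2 + 1
2 = 2 × 1 + 0
Continued fraction: [0; 5, 1, 3, 2]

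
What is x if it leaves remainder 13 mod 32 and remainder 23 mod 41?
269

Using Chinese Remainder Theorem:
M = 32 × 41 = 1312
M1 = 41, M2 = 32
y1 = 41^(-1) mod 32 = 25
y2 = 32^(-1) mod 41 = 9
x = (13×41×25 + 23×32×9) mod 1312 = 269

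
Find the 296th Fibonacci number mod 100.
97

Matrix identity: Q^n = [[F_(n+1), F_n], [F_n, F_(n-1)]] with Q = [[1,1],[1,0]].
n = 296 = 100101000₂. Square-and-multiply, entries mod 100:
Q^1 = [[1,1],[1,0]]
Q^2 = (Q^1)² = [[2,1],[1,1]]
Q^4 = (Q^2)² = [[5,3],[3,2]]
Q^9 = (Q^4)²·Q = [[55,34],[34,21]]
Q^18 = (Q^9)² = [[81,84],[84,97]]
Q^37 = (Q^18)²·Q = [[69,17],[17,52]]
Q^74 = (Q^37)² = [[50,57],[57,93]]
Q^148 = (Q^74)² = [[49,51],[51,98]]
Q^296 = (Q^148)² = [[2,97],[97,5]]
F_296 mod 100 = Q^296[0][1] = 97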